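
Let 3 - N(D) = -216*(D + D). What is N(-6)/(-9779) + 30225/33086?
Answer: 381229929/323547994 ≈ 1.1783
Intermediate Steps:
N(D) = 3 + 432*D (N(D) = 3 - (-216)*(D + D) = 3 - (-216)*2*D = 3 - (-432)*D = 3 + 432*D)
N(-6)/(-9779) + 30225/33086 = (3 + 432*(-6))/(-9779) + 30225/33086 = (3 - 2592)*(-1/9779) + 30225*(1/33086) = -2589*(-1/9779) + 30225/33086 = 2589/9779 + 30225/33086 = 381229929/323547994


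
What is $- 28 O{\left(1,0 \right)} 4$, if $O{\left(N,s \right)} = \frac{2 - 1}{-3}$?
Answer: $\frac{112}{3} \approx 37.333$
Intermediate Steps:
$O{\left(N,s \right)} = - \frac{1}{3}$ ($O{\left(N,s \right)} = 1 \left(- \frac{1}{3}\right) = - \frac{1}{3}$)
$- 28 O{\left(1,0 \right)} 4 = \left(-28\right) \left(- \frac{1}{3}\right) 4 = \frac{28}{3} \cdot 4 = \frac{112}{3}$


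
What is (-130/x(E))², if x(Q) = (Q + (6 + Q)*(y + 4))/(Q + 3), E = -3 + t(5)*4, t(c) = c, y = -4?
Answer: 6760000/289 ≈ 23391.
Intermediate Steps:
E = 17 (E = -3 + 5*4 = -3 + 20 = 17)
x(Q) = Q/(3 + Q) (x(Q) = (Q + (6 + Q)*(-4 + 4))/(Q + 3) = (Q + (6 + Q)*0)/(3 + Q) = (Q + 0)/(3 + Q) = Q/(3 + Q))
(-130/x(E))² = (-130/(17/(3 + 17)))² = (-130/(17/20))² = (-130/(17*(1/20)))² = (-130/17/20)² = (-130*20/17)² = (-2600/17)² = 6760000/289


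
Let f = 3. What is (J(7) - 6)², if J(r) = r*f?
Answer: 225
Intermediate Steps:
J(r) = 3*r (J(r) = r*3 = 3*r)
(J(7) - 6)² = (3*7 - 6)² = (21 - 6)² = 15² = 225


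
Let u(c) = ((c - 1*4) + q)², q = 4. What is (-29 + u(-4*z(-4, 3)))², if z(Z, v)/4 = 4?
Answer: 16540489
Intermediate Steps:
z(Z, v) = 16 (z(Z, v) = 4*4 = 16)
u(c) = c² (u(c) = ((c - 1*4) + 4)² = ((c - 4) + 4)² = ((-4 + c) + 4)² = c²)
(-29 + u(-4*z(-4, 3)))² = (-29 + (-4*16)²)² = (-29 + (-64)²)² = (-29 + 4096)² = 4067² = 16540489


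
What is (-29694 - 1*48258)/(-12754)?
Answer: 5568/911 ≈ 6.1120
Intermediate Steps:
(-29694 - 1*48258)/(-12754) = (-29694 - 48258)*(-1/12754) = -77952*(-1/12754) = 5568/911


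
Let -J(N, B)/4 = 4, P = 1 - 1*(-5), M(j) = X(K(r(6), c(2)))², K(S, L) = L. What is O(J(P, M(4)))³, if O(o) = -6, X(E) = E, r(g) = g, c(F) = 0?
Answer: -216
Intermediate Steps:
M(j) = 0 (M(j) = 0² = 0)
P = 6 (P = 1 + 5 = 6)
J(N, B) = -16 (J(N, B) = -4*4 = -16)
O(J(P, M(4)))³ = (-6)³ = -216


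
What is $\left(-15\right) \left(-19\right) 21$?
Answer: $5985$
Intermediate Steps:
$\left(-15\right) \left(-19\right) 21 = 285 \cdot 21 = 5985$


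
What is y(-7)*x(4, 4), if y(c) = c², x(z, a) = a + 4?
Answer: 392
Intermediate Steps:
x(z, a) = 4 + a
y(-7)*x(4, 4) = (-7)²*(4 + 4) = 49*8 = 392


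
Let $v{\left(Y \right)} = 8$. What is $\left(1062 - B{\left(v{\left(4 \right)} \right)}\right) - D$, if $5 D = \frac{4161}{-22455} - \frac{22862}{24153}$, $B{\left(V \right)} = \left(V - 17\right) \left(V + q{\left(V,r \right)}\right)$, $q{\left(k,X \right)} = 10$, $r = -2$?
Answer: $\frac{122956675209}{100436225} \approx 1224.2$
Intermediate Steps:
$B{\left(V \right)} = \left(-17 + V\right) \left(10 + V\right)$ ($B{\left(V \right)} = \left(V - 17\right) \left(V + 10\right) = \left(-17 + V\right) \left(10 + V\right)$)
$D = - \frac{22735809}{100436225}$ ($D = \frac{\frac{4161}{-22455} - \frac{22862}{24153}}{5} = \frac{4161 \left(- \frac{1}{22455}\right) - \frac{22862}{24153}}{5} = \frac{- \frac{1387}{7485} - \frac{22862}{24153}}{5} = \frac{1}{5} \left(- \frac{22735809}{20087245}\right) = - \frac{22735809}{100436225} \approx -0.22637$)
$\left(1062 - B{\left(v{\left(4 \right)} \right)}\right) - D = \left(1062 - \left(-170 + 8^{2} - 56\right)\right) - - \frac{22735809}{100436225} = \left(1062 - \left(-170 + 64 - 56\right)\right) + \frac{22735809}{100436225} = \left(1062 - -162\right) + \frac{22735809}{100436225} = \left(1062 + 162\right) + \frac{22735809}{100436225} = 1224 + \frac{22735809}{100436225} = \frac{122956675209}{100436225}$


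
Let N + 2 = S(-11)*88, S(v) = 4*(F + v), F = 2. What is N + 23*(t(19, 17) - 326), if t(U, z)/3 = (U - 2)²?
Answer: 9273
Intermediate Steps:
t(U, z) = 3*(-2 + U)² (t(U, z) = 3*(U - 2)² = 3*(-2 + U)²)
S(v) = 8 + 4*v (S(v) = 4*(2 + v) = 8 + 4*v)
N = -3170 (N = -2 + (8 + 4*(-11))*88 = -2 + (8 - 44)*88 = -2 - 36*88 = -2 - 3168 = -3170)
N + 23*(t(19, 17) - 326) = -3170 + 23*(3*(-2 + 19)² - 326) = -3170 + 23*(3*17² - 326) = -3170 + 23*(3*289 - 326) = -3170 + 23*(867 - 326) = -3170 + 23*541 = -3170 + 12443 = 9273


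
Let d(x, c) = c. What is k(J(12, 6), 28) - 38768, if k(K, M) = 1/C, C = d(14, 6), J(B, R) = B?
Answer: -232607/6 ≈ -38768.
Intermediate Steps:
C = 6
k(K, M) = ⅙ (k(K, M) = 1/6 = ⅙)
k(J(12, 6), 28) - 38768 = ⅙ - 38768 = -232607/6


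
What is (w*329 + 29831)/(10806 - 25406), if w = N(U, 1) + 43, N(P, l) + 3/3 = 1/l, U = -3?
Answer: -21989/7300 ≈ -3.0122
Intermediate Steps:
N(P, l) = -1 + 1/l
w = 43 (w = (1 - 1*1)/1 + 43 = 1*(1 - 1) + 43 = 1*0 + 43 = 0 + 43 = 43)
(w*329 + 29831)/(10806 - 25406) = (43*329 + 29831)/(10806 - 25406) = (14147 + 29831)/(-14600) = 43978*(-1/14600) = -21989/7300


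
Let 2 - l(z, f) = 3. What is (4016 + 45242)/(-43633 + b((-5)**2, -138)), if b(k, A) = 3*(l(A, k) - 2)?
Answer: -24629/21821 ≈ -1.1287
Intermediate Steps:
l(z, f) = -1 (l(z, f) = 2 - 1*3 = 2 - 3 = -1)
b(k, A) = -9 (b(k, A) = 3*(-1 - 2) = 3*(-3) = -9)
(4016 + 45242)/(-43633 + b((-5)**2, -138)) = (4016 + 45242)/(-43633 - 9) = 49258/(-43642) = 49258*(-1/43642) = -24629/21821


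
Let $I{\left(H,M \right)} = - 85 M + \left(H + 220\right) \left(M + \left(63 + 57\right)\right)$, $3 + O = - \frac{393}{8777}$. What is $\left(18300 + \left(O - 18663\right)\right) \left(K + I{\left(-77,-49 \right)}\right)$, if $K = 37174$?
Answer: $- \frac{1262841300}{67} \approx -1.8848 \cdot 10^{7}$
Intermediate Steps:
$O = - \frac{204}{67}$ ($O = -3 - \frac{393}{8777} = -3 - \frac{3}{67} = - \frac{204}{67} \approx -3.0448$)
$I{\left(H,M \right)} = - 85 M + \left(120 + M\right) \left(220 + H\right)$ ($I{\left(H,M \right)} = - 85 M + \left(220 + H\right) \left(M + 120\right) = - 85 M + \left(220 + H\right) \left(120 + M\right) = - 85 M + \left(120 + M\right) \left(220 + H\right)$)
$\left(18300 + \left(O - 18663\right)\right) \left(K + I{\left(-77,-49 \right)}\right) = \left(18300 - \frac{1250625}{67}\right) \left(37174 + \left(26400 + 120 \left(-77\right) + 135 \left(-49\right) - -3773\right)\right) = \left(18300 - \frac{1250625}{67}\right) \left(37174 + \left(26400 - 9240 - 6615 + 3773\right)\right) = \left(18300 - \frac{1250625}{67}\right) \left(37174 + 14318\right) = \left(- \frac{24525}{67}\right) 51492 = - \frac{1262841300}{67}$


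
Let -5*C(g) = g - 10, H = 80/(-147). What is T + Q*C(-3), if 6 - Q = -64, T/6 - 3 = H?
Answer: 9640/49 ≈ 196.73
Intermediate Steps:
H = -80/147 (H = 80*(-1/147) = -80/147 ≈ -0.54422)
C(g) = 2 - g/5 (C(g) = -(g - 10)/5 = -(-10 + g)/5 = 2 - g/5)
T = 722/49 (T = 18 + 6*(-80/147) = 18 - 160/49 = 722/49 ≈ 14.735)
Q = 70 (Q = 6 - 1*(-64) = 6 + 64 = 70)
T + Q*C(-3) = 722/49 + 70*(2 - 1/5*(-3)) = 722/49 + 70*(2 + 3/5) = 722/49 + 70*(13/5) = 722/49 + 182 = 9640/49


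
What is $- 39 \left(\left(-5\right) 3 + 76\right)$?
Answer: $-2379$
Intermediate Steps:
$- 39 \left(\left(-5\right) 3 + 76\right) = - 39 \left(-15 + 76\right) = \left(-39\right) 61 = -2379$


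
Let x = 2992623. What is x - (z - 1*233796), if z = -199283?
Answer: 3425702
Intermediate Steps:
x - (z - 1*233796) = 2992623 - (-199283 - 1*233796) = 2992623 - (-199283 - 233796) = 2992623 - 1*(-433079) = 2992623 + 433079 = 3425702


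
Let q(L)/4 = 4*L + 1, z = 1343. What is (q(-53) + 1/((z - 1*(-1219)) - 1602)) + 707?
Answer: -131519/960 ≈ -137.00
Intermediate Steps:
q(L) = 4 + 16*L (q(L) = 4*(4*L + 1) = 4*(1 + 4*L) = 4 + 16*L)
(q(-53) + 1/((z - 1*(-1219)) - 1602)) + 707 = ((4 + 16*(-53)) + 1/((1343 - 1*(-1219)) - 1602)) + 707 = ((4 - 848) + 1/((1343 + 1219) - 1602)) + 707 = (-844 + 1/(2562 - 1602)) + 707 = (-844 + 1/960) + 707 = -810239/960 + 707 = -131519/960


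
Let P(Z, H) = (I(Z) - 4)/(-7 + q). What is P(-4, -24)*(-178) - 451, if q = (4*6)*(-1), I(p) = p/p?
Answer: -14515/31 ≈ -468.23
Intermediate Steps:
I(p) = 1
q = -24 (q = 24*(-1) = -24)
P(Z, H) = 3/31 (P(Z, H) = (1 - 4)/(-7 - 24) = -3/(-31) = -3*(-1/31) = 3/31)
P(-4, -24)*(-178) - 451 = (3/31)*(-178) - 451 = -534/31 - 451 = -14515/31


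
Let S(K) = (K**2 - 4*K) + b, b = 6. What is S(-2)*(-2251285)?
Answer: -40523130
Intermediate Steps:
S(K) = 6 + K**2 - 4*K (S(K) = (K**2 - 4*K) + 6 = 6 + K**2 - 4*K)
S(-2)*(-2251285) = (6 + (-2)**2 - 4*(-2))*(-2251285) = (6 + 4 + 8)*(-2251285) = 18*(-2251285) = -40523130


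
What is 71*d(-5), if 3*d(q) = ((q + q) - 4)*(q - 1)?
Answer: 1988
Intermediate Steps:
d(q) = (-1 + q)*(-4 + 2*q)/3 (d(q) = (((q + q) - 4)*(q - 1))/3 = ((2*q - 4)*(-1 + q))/3 = ((-4 + 2*q)*(-1 + q))/3 = ((-1 + q)*(-4 + 2*q))/3 = (-1 + q)*(-4 + 2*q)/3)
71*d(-5) = 71*(4/3 - 2*(-5) + (2/3)*(-5)**2) = 71*(4/3 + 10 + (2/3)*25) = 71*(4/3 + 10 + 50/3) = 71*28 = 1988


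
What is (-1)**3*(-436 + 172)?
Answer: 264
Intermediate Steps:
(-1)**3*(-436 + 172) = -1*(-264) = 264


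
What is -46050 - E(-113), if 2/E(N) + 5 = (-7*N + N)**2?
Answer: -21168217952/459679 ≈ -46050.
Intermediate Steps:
E(N) = 2/(-5 + 36*N**2) (E(N) = 2/(-5 + (-7*N + N)**2) = 2/(-5 + (-6*N)**2) = 2/(-5 + 36*N**2))
-46050 - E(-113) = -46050 - 2/(-5 + 36*(-113)**2) = -46050 - 2/(-5 + 36*12769) = -46050 - 2/(-5 + 459684) = -46050 - 2/459679 = -21168217952/459679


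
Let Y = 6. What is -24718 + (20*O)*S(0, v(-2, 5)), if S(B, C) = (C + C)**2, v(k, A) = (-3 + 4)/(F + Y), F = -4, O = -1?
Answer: -24738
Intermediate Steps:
v(k, A) = 1/2 (v(k, A) = (-3 + 4)/(-4 + 6) = 1/2)
S(B, C) = 4*C**2 (S(B, C) = (2*C)**2 = 4*C**2)
-24718 + (20*O)*S(0, v(-2, 5)) = -24718 + (20*(-1))*(4*(1/2)**2) = -24718 - 80/4 = -24718 - 20*1 = -24718 - 20 = -24738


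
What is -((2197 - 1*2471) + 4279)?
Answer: -4005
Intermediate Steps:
-((2197 - 1*2471) + 4279) = -((2197 - 2471) + 4279) = -(-274 + 4279) = -1*4005 = -4005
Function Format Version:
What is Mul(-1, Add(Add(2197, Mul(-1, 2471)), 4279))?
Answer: -4005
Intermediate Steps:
Mul(-1, Add(Add(2197, Mul(-1, 2471)), 4279)) = Mul(-1, Add(Add(2197, -2471), 4279)) = Mul(-1, Add(-274, 4279)) = Mul(-1, 4005) = -4005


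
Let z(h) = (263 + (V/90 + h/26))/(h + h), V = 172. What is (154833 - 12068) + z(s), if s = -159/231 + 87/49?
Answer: 24491520733/171405 ≈ 1.4289e+5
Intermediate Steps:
s = 586/539 (s = -159*1/231 + 87*(1/49) = -53/77 + 87/49 = 586/539 ≈ 1.0872)
z(h) = (11921/45 + h/26)/(2*h) (z(h) = (263 + (172/90 + h/26))/(h + h) = (263 + (172*(1/90) + h*(1/26)))/((2*h)) = (263 + (86/45 + h/26))*(1/(2*h)) = (11921/45 + h/26)*(1/(2*h)) = (11921/45 + h/26)/(2*h))
(154833 - 12068) + z(s) = (154833 - 12068) + (309946 + 45*(586/539))/(2340*(586/539)) = 142765 + (1/2340)*(539/586)*(309946 + 26370/539) = 142765 + (1/2340)*(539/586)*(167087264/539) = 142765 + 20885908/171405 = 24491520733/171405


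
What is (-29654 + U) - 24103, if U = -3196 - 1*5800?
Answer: -62753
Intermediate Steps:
U = -8996 (U = -3196 - 5800 = -8996)
(-29654 + U) - 24103 = (-29654 - 8996) - 24103 = -38650 - 24103 = -62753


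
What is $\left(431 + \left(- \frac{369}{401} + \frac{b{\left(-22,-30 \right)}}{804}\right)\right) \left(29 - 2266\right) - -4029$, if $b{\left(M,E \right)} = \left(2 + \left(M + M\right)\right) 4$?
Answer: $- \frac{25727626437}{26867} \approx -9.5759 \cdot 10^{5}$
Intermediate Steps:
$b{\left(M,E \right)} = 8 + 8 M$ ($b{\left(M,E \right)} = \left(2 + 2 M\right) 4 = 8 + 8 M$)
$\left(431 + \left(- \frac{369}{401} + \frac{b{\left(-22,-30 \right)}}{804}\right)\right) \left(29 - 2266\right) - -4029 = \left(431 - \left(\frac{369}{401} - \frac{8 + 8 \left(-22\right)}{804}\right)\right) \left(29 - 2266\right) - -4029 = \left(431 - \left(\frac{369}{401} - \left(8 - 176\right) \frac{1}{804}\right)\right) \left(-2237\right) + 4029 = \left(431 - \frac{30337}{26867}\right) \left(-2237\right) + 4029 = \frac{11549340}{26867} \left(-2237\right) + 4029 = - \frac{25835873580}{26867} + 4029 = - \frac{25727626437}{26867}$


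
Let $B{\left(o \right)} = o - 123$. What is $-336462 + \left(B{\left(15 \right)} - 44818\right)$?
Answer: $-381388$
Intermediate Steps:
$B{\left(o \right)} = -123 + o$
$-336462 + \left(B{\left(15 \right)} - 44818\right) = -336462 + \left(\left(-123 + 15\right) - 44818\right) = -336462 - 44926 = -381388$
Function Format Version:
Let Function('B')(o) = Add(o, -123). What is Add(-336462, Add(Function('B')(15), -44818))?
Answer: -381388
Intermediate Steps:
Function('B')(o) = Add(-123, o)
Add(-336462, Add(Function('B')(15), -44818)) = Add(-336462, Add(Add(-123, 15), -44818)) = Add(-336462, Add(-108, -44818)) = Add(-336462, -44926) = -381388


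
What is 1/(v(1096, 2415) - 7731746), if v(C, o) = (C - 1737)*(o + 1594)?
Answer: -1/10301515 ≈ -9.7073e-8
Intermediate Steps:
v(C, o) = (-1737 + C)*(1594 + o)
1/(v(1096, 2415) - 7731746) = 1/((-2768778 - 1737*2415 + 1594*1096 + 1096*2415) - 7731746) = 1/((-2768778 - 4194855 + 1747024 + 2646840) - 7731746) = 1/(-2569769 - 7731746) = 1/(-10301515) = -1/10301515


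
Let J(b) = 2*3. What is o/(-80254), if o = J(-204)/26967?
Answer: -1/360701603 ≈ -2.7724e-9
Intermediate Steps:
J(b) = 6
o = 2/8989 (o = 6/26967 = 6*(1/26967) = 2/8989 ≈ 0.00022249)
o/(-80254) = (2/8989)/(-80254) = (2/8989)*(-1/80254) = -1/360701603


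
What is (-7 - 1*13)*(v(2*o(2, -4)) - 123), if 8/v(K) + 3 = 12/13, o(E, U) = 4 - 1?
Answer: 68500/27 ≈ 2537.0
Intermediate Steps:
o(E, U) = 3
v(K) = -104/27 (v(K) = 8/(-3 + 12/13) = 8/(-27/13) = 8*(-13/27) = -104/27)
(-7 - 1*13)*(v(2*o(2, -4)) - 123) = (-7 - 1*13)*(-104/27 - 123) = (-7 - 13)*(-3425/27) = -20*(-3425/27) = 68500/27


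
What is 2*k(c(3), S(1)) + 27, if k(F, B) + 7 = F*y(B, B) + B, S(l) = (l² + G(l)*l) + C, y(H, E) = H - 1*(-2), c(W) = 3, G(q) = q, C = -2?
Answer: 25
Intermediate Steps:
y(H, E) = 2 + H (y(H, E) = H + 2 = 2 + H)
S(l) = -2 + 2*l² (S(l) = (l² + l*l) - 2 = (l² + l²) - 2 = 2*l² - 2 = -2 + 2*l²)
k(F, B) = -7 + B + F*(2 + B) (k(F, B) = -7 + (F*(2 + B) + B) = -7 + (B + F*(2 + B)) = -7 + B + F*(2 + B))
2*k(c(3), S(1)) + 27 = 2*(-7 + (-2 + 2*1²) + 3*(2 + (-2 + 2*1²))) + 27 = 2*(-7 + (-2 + 2*1) + 3*(2 + (-2 + 2*1))) + 27 = 2*(-7 + (-2 + 2) + 3*(2 + (-2 + 2))) + 27 = 2*(-7 + 0 + 3*(2 + 0)) + 27 = 2*(-7 + 0 + 3*2) + 27 = 2*(-7 + 0 + 6) + 27 = 2*(-1) + 27 = -2 + 27 = 25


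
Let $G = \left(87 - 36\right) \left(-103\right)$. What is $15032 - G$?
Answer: $20285$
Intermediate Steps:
$G = -5253$ ($G = 51 \left(-103\right) = -5253$)
$15032 - G = 15032 - -5253 = 15032 + 5253 = 20285$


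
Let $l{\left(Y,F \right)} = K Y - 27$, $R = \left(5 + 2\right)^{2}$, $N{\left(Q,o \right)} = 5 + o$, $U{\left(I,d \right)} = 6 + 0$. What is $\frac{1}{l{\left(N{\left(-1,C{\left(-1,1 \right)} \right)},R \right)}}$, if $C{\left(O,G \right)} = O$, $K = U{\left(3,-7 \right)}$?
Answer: $- \frac{1}{3} \approx -0.33333$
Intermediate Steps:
$U{\left(I,d \right)} = 6$
$K = 6$
$R = 49$ ($R = 7^{2} = 49$)
$l{\left(Y,F \right)} = -27 + 6 Y$ ($l{\left(Y,F \right)} = 6 Y - 27 = -27 + 6 Y$)
$\frac{1}{l{\left(N{\left(-1,C{\left(-1,1 \right)} \right)},R \right)}} = \frac{1}{-27 + 6 \left(5 - 1\right)} = \frac{1}{-27 + 6 \cdot 4} = \frac{1}{-27 + 24} = \frac{1}{-3} = - \frac{1}{3}$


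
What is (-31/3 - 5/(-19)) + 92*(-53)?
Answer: -278506/57 ≈ -4886.1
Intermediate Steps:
(-31/3 - 5/(-19)) + 92*(-53) = (-31*⅓ - 5*(-1/19)) - 4876 = (-31/3 + 5/19) - 4876 = -574/57 - 4876 = -278506/57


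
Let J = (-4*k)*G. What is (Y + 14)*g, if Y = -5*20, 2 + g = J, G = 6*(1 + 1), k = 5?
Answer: 20812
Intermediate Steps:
G = 12 (G = 6*2 = 12)
J = -240 (J = -4*5*12 = -20*12 = -240)
g = -242 (g = -2 - 240 = -242)
Y = -100
(Y + 14)*g = (-100 + 14)*(-242) = -86*(-242) = 20812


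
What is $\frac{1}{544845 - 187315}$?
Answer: $\frac{1}{357530} \approx 2.797 \cdot 10^{-6}$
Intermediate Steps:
$\frac{1}{544845 - 187315} = \frac{1}{357530}$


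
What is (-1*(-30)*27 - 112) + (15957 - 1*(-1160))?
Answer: 17815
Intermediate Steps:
(-1*(-30)*27 - 112) + (15957 - 1*(-1160)) = (30*27 - 112) + (15957 + 1160) = (810 - 112) + 17117 = 698 + 17117 = 17815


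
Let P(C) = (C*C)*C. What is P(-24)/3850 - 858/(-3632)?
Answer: -11726367/3495800 ≈ -3.3544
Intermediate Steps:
P(C) = C³ (P(C) = C²*C = C³)
P(-24)/3850 - 858/(-3632) = (-24)³/3850 - 858/(-3632) = -13824*1/3850 - 858*(-1/3632) = -6912/1925 + 429/1816 = -11726367/3495800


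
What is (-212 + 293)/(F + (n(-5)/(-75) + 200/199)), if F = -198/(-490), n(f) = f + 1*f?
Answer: 2369493/45121 ≈ 52.514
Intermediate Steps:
n(f) = 2*f (n(f) = f + f = 2*f)
F = 99/245 (F = -198*(-1/490) = 99/245 ≈ 0.40408)
(-212 + 293)/(F + (n(-5)/(-75) + 200/199)) = (-212 + 293)/(99/245 + ((2*(-5))/(-75) + 200/199)) = 81/(99/245 + (-10*(-1/75) + 200*(1/199))) = 81/(99/245 + (2/15 + 200/199)) = 81/(99/245 + 3398/2985) = 81/(45121/29253) = 81*(29253/45121) = 2369493/45121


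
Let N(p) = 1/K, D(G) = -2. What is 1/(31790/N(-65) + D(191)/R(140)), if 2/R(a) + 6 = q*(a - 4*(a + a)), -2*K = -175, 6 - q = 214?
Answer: 1/2577791 ≈ 3.8793e-7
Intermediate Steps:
q = -208 (q = 6 - 1*214 = 6 - 214 = -208)
K = 175/2 (K = -½*(-175) = 175/2 ≈ 87.500)
R(a) = 2/(-6 + 1456*a) (R(a) = 2/(-6 - 208*(a - 4*(a + a))) = 2/(-6 - 208*(a - 8*a)) = 2/(-6 - (-1456)*a) = 2/(-6 + 1456*a))
N(p) = 2/175 (N(p) = 1/(175/2) = 2/175)
1/(31790/N(-65) + D(191)/R(140)) = 1/(31790/(2/175) - 2/(1/(-3 + 728*140))) = 1/(31790*(175/2) - 2/(1/(-3 + 101920))) = 1/(2781625 - 2/(1/101917)) = 1/(2781625 - 2/1/101917) = 1/(2781625 - 2*101917) = 1/(2781625 - 203834) = 1/2577791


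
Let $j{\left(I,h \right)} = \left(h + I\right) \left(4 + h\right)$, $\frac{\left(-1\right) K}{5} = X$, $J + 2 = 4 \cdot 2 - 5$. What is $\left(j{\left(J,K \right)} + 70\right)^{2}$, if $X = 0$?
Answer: $5476$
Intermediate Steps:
$J = 1$ ($J = -2 + \left(4 \cdot 2 - 5\right) = -2 + \left(8 - 5\right) = -2 + 3 = 1$)
$K = 0$ ($K = \left(-5\right) 0 = 0$)
$j{\left(I,h \right)} = \left(4 + h\right) \left(I + h\right)$ ($j{\left(I,h \right)} = \left(I + h\right) \left(4 + h\right) = \left(4 + h\right) \left(I + h\right)$)
$\left(j{\left(J,K \right)} + 70\right)^{2} = \left(\left(0^{2} + 4 \cdot 1 + 4 \cdot 0 + 1 \cdot 0\right) + 70\right)^{2} = \left(\left(0 + 4 + 0 + 0\right) + 70\right)^{2} = \left(4 + 70\right)^{2} = 74^{2} = 5476$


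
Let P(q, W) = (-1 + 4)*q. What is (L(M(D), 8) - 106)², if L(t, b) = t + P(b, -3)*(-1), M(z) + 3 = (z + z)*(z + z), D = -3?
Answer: 9409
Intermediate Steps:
P(q, W) = 3*q
M(z) = -3 + 4*z² (M(z) = -3 + (z + z)*(z + z) = -3 + (2*z)*(2*z) = -3 + 4*z²)
L(t, b) = t - 3*b (L(t, b) = t + (3*b)*(-1) = t - 3*b)
(L(M(D), 8) - 106)² = (((-3 + 4*(-3)²) - 3*8) - 106)² = (((-3 + 4*9) - 24) - 106)² = (((-3 + 36) - 24) - 106)² = ((33 - 24) - 106)² = (9 - 106)² = (-97)² = 9409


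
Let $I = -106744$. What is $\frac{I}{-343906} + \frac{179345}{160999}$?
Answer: $\frac{39431749413}{27684261047} \approx 1.4243$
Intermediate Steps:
$\frac{I}{-343906} + \frac{179345}{160999} = - \frac{106744}{-343906} + \frac{179345}{160999} = \left(-106744\right) \left(- \frac{1}{343906}\right) + 179345 \cdot \frac{1}{160999} = \frac{53372}{171953} + \frac{179345}{160999} = \frac{39431749413}{27684261047}$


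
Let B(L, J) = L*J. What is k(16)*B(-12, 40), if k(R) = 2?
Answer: -960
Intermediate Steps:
B(L, J) = J*L
k(16)*B(-12, 40) = 2*(40*(-12)) = 2*(-480) = -960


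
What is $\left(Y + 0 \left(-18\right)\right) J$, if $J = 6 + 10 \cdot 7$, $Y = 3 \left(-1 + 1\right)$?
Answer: $0$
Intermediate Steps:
$Y = 0$ ($Y = 3 \cdot 0 = 0$)
$J = 76$ ($J = 6 + 70 = 76$)
$\left(Y + 0 \left(-18\right)\right) J = \left(0 + 0 \left(-18\right)\right) 76 = \left(0 + 0\right) 76 = 0 \cdot 76 = 0$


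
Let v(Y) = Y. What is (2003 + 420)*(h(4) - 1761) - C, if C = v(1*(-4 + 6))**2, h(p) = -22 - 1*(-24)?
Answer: -4262061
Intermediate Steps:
h(p) = 2 (h(p) = -22 + 24 = 2)
C = 4 (C = (1*(-4 + 6))**2 = (1*2)**2 = 2**2 = 4)
(2003 + 420)*(h(4) - 1761) - C = (2003 + 420)*(2 - 1761) - 1*4 = 2423*(-1759) - 4 = -4262057 - 4 = -4262061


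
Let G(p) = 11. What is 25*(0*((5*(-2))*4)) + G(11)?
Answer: 11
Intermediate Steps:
25*(0*((5*(-2))*4)) + G(11) = 25*(0*((5*(-2))*4)) + 11 = 25*(0*(-10*4)) + 11 = 25*(0*(-40)) + 11 = 25*0 + 11 = 0 + 11 = 11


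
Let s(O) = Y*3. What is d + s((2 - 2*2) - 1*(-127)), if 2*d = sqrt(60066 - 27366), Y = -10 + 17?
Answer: 21 + 5*sqrt(327) ≈ 111.42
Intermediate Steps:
Y = 7
s(O) = 21 (s(O) = 7*3 = 21)
d = 5*sqrt(327) (d = sqrt(60066 - 27366)/2 = sqrt(32700)/2 = (10*sqrt(327))/2 = 5*sqrt(327) ≈ 90.416)
d + s((2 - 2*2) - 1*(-127)) = 5*sqrt(327) + 21 = 21 + 5*sqrt(327)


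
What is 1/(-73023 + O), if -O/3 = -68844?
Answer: 1/133509 ≈ 7.4901e-6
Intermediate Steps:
O = 206532 (O = -3*(-68844) = 206532)
1/(-73023 + O) = 1/(-73023 + 206532) = 1/133509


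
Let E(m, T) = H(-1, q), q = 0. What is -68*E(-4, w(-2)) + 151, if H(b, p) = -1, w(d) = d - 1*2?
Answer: 219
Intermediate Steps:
w(d) = -2 + d (w(d) = d - 2 = -2 + d)
E(m, T) = -1
-68*E(-4, w(-2)) + 151 = -68*(-1) + 151 = 68 + 151 = 219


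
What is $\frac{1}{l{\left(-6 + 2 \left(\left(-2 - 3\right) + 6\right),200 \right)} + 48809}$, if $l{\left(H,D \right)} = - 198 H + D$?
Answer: $\frac{1}{49801} \approx 2.008 \cdot 10^{-5}$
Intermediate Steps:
$l{\left(H,D \right)} = D - 198 H$
$\frac{1}{l{\left(-6 + 2 \left(\left(-2 - 3\right) + 6\right),200 \right)} + 48809} = \frac{1}{\left(200 - 198 \left(-6 + 2 \left(\left(-2 - 3\right) + 6\right)\right)\right) + 48809} = \frac{1}{\left(200 - 198 \left(-6 + 2 \left(-5 + 6\right)\right)\right) + 48809} = \frac{1}{\left(200 - 198 \left(-6 + 2 \cdot 1\right)\right) + 48809} = \frac{1}{\left(200 - 198 \left(-6 + 2\right)\right) + 48809} = \frac{1}{\left(200 - -792\right) + 48809} = \frac{1}{\left(200 + 792\right) + 48809} = \frac{1}{992 + 48809} = \frac{1}{49801}$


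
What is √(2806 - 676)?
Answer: √2130 ≈ 46.152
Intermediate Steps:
√(2806 - 676) = √2130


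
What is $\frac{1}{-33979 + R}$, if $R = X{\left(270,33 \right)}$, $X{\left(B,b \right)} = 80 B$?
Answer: $- \frac{1}{12379} \approx -8.0782 \cdot 10^{-5}$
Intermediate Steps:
$R = 21600$ ($R = 80 \cdot 270 = 21600$)
$\frac{1}{-33979 + R} = \frac{1}{-33979 + 21600} = \frac{1}{-12379} = - \frac{1}{12379}$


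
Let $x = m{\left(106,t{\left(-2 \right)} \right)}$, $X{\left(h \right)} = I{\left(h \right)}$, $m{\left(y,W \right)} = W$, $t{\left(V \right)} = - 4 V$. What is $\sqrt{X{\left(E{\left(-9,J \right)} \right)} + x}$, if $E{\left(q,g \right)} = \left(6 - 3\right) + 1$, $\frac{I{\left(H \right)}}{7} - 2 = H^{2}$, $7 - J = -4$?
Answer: $\sqrt{134} \approx 11.576$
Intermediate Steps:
$J = 11$ ($J = 7 - -4 = 7 + 4 = 11$)
$I{\left(H \right)} = 14 + 7 H^{2}$
$E{\left(q,g \right)} = 4$ ($E{\left(q,g \right)} = 3 + 1 = 4$)
$X{\left(h \right)} = 14 + 7 h^{2}$
$x = 8$ ($x = \left(-4\right) \left(-2\right) = 8$)
$\sqrt{X{\left(E{\left(-9,J \right)} \right)} + x} = \sqrt{\left(14 + 7 \cdot 4^{2}\right) + 8} = \sqrt{\left(14 + 7 \cdot 16\right) + 8} = \sqrt{\left(14 + 112\right) + 8} = \sqrt{126 + 8} = \sqrt{134}$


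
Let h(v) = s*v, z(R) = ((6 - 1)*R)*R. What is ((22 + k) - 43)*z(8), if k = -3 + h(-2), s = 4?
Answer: -10240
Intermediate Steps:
z(R) = 5*R² (z(R) = (5*R)*R = 5*R²)
h(v) = 4*v
k = -11 (k = -3 + 4*(-2) = -3 - 8 = -11)
((22 + k) - 43)*z(8) = ((22 - 11) - 43)*(5*8²) = (11 - 43)*(5*64) = -32*320 = -10240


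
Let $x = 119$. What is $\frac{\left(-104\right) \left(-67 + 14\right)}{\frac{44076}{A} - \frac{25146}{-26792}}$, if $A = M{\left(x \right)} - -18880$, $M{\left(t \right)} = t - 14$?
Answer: $\frac{1401828706720}{829140501} \approx 1690.7$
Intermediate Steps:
$M{\left(t \right)} = -14 + t$ ($M{\left(t \right)} = t - 14 = -14 + t$)
$A = 18985$ ($A = \left(-14 + 119\right) - -18880 = 105 + 18880 = 18985$)
$\frac{\left(-104\right) \left(-67 + 14\right)}{\frac{44076}{A} - \frac{25146}{-26792}} = \frac{\left(-104\right) \left(-67 + 14\right)}{\frac{44076}{18985} - \frac{25146}{-26792}} = \frac{\left(-104\right) \left(-53\right)}{44076 \cdot \frac{1}{18985} - - \frac{12573}{13396}} = \frac{5512}{\frac{44076}{18985} + \frac{12573}{13396}} = \frac{5512}{\frac{829140501}{254323060}} = 5512 \cdot \frac{254323060}{829140501} = \frac{1401828706720}{829140501}$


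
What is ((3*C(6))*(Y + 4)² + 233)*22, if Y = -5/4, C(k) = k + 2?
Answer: 9119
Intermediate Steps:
C(k) = 2 + k
Y = -5/4 (Y = -5*¼ = -5/4 ≈ -1.2500)
((3*C(6))*(Y + 4)² + 233)*22 = ((3*(2 + 6))*(-5/4 + 4)² + 233)*22 = ((3*8)*(11/4)² + 233)*22 = (24*(121/16) + 233)*22 = (363/2 + 233)*22 = (829/2)*22 = 9119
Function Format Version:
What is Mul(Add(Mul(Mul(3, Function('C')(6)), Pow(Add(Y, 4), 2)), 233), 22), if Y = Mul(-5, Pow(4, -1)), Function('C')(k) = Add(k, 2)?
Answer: 9119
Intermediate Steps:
Function('C')(k) = Add(2, k)
Y = Rational(-5, 4) (Y = Mul(-5, Rational(1, 4)) = Rational(-5, 4) ≈ -1.2500)
Mul(Add(Mul(Mul(3, Function('C')(6)), Pow(Add(Y, 4), 2)), 233), 22) = Mul(Add(Mul(Mul(3, Add(2, 6)), Pow(Add(Rational(-5, 4), 4), 2)), 233), 22) = Mul(Add(Mul(Mul(3, 8), Pow(Rational(11, 4), 2)), 233), 22) = Mul(Add(Mul(24, Rational(121, 16)), 233), 22) = Mul(Add(Rational(363, 2), 233), 22) = Mul(Rational(829, 2), 22) = 9119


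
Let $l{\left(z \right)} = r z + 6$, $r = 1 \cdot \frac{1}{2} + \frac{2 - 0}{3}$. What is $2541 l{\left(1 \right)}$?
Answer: $\frac{36421}{2} \approx 18211.0$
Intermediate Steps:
$r = \frac{7}{6}$ ($r = 1 \cdot \frac{1}{2} + \left(2 + 0\right) \frac{1}{3} = \frac{1}{2} + 2 \cdot \frac{1}{3} = \frac{1}{2} + \frac{2}{3} = \frac{7}{6} \approx 1.1667$)
$l{\left(z \right)} = 6 + \frac{7 z}{6}$ ($l{\left(z \right)} = \frac{7 z}{6} + 6 = 6 + \frac{7 z}{6}$)
$2541 l{\left(1 \right)} = 2541 \left(6 + \frac{7}{6} \cdot 1\right) = 2541 \left(6 + \frac{7}{6}\right) = 2541 \cdot \frac{43}{6} = \frac{36421}{2}$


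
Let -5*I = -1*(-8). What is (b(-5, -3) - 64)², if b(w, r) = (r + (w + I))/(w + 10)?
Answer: 2715904/625 ≈ 4345.4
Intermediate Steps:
I = -8/5 (I = -(-1)*(-8)/5 = -⅕*8 = -8/5 ≈ -1.6000)
b(w, r) = (-8/5 + r + w)/(10 + w) (b(w, r) = (r + (w - 8/5))/(w + 10) = (r + (-8/5 + w))/(10 + w) = (-8/5 + r + w)/(10 + w))
(b(-5, -3) - 64)² = ((-8/5 - 3 - 5)/(10 - 5) - 64)² = (-48/5/5 - 64)² = ((⅕)*(-48/5) - 64)² = (-48/25 - 64)² = (-1648/25)² = 2715904/625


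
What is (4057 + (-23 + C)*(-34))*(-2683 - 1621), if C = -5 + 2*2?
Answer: -20973392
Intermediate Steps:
C = -1 (C = -5 + 4 = -1)
(4057 + (-23 + C)*(-34))*(-2683 - 1621) = (4057 + (-23 - 1)*(-34))*(-2683 - 1621) = (4057 - 24*(-34))*(-4304) = (4057 + 816)*(-4304) = 4873*(-4304) = -20973392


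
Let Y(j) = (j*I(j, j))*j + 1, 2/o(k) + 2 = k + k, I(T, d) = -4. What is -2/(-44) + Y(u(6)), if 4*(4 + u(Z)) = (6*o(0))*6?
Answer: -14849/22 ≈ -674.95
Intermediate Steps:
o(k) = 2/(-2 + 2*k) (o(k) = 2/(-2 + (k + k)) = 2/(-2 + 2*k))
u(Z) = -13 (u(Z) = -4 + ((6/(-1 + 0))*6)/4 = -4 + ((6/(-1))*6)/4 = -4 + ((6*(-1))*6)/4 = -4 + (-6*6)/4 = -4 + (1/4)*(-36) = -4 - 9 = -13)
Y(j) = 1 - 4*j**2 (Y(j) = (j*(-4))*j + 1 = (-4*j)*j + 1 = -4*j**2 + 1 = 1 - 4*j**2)
-2/(-44) + Y(u(6)) = -2/(-44) + (1 - 4*(-13)**2) = -2*(-1/44) + (1 - 4*169) = 1/22 + (1 - 676) = 1/22 - 675 = -14849/22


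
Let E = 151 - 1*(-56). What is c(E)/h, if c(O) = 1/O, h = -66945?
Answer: -1/13857615 ≈ -7.2162e-8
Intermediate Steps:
E = 207 (E = 151 + 56 = 207)
c(E)/h = 1/(207*(-66945)) = (1/207)*(-1/66945) = -1/13857615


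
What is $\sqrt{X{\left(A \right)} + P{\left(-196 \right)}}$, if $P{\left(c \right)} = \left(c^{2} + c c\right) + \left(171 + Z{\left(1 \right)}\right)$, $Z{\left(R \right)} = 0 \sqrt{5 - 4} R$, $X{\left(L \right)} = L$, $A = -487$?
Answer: $2 \sqrt{19129} \approx 276.62$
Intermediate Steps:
$Z{\left(R \right)} = 0$ ($Z{\left(R \right)} = 0 \sqrt{1} R = 0 \cdot 1 R = 0 R = 0$)
$P{\left(c \right)} = 171 + 2 c^{2}$ ($P{\left(c \right)} = \left(c^{2} + c c\right) + \left(171 + 0\right) = \left(c^{2} + c^{2}\right) + 171 = 2 c^{2} + 171 = 171 + 2 c^{2}$)
$\sqrt{X{\left(A \right)} + P{\left(-196 \right)}} = \sqrt{-487 + \left(171 + 2 \left(-196\right)^{2}\right)} = \sqrt{-487 + \left(171 + 2 \cdot 38416\right)} = \sqrt{-487 + \left(171 + 76832\right)} = \sqrt{-487 + 77003} = \sqrt{76516} = 2 \sqrt{19129}$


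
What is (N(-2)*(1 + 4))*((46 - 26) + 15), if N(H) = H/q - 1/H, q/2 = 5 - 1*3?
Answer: 0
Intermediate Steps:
q = 4 (q = 2*(5 - 1*3) = 2*(5 - 3) = 2*2 = 4)
N(H) = -1/H + H/4 (N(H) = H/4 - 1/H = -1/H + H/4)
(N(-2)*(1 + 4))*((46 - 26) + 15) = ((-1/(-2) + (1/4)*(-2))*(1 + 4))*((46 - 26) + 15) = ((-1*(-1/2) - 1/2)*5)*(20 + 15) = ((1/2 - 1/2)*5)*35 = (0*5)*35 = 0*35 = 0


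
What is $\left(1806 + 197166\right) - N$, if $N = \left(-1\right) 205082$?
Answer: $404054$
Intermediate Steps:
$N = -205082$
$\left(1806 + 197166\right) - N = \left(1806 + 197166\right) - -205082 = 198972 + 205082 = 404054$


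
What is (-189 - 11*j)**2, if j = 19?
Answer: 158404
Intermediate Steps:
(-189 - 11*j)**2 = (-189 - 11*19)**2 = (-189 - 209)**2 = (-398)**2 = 158404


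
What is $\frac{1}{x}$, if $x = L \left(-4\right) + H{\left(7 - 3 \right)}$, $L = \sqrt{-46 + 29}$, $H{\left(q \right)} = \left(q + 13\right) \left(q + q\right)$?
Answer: $\frac{1}{138} + \frac{i \sqrt{17}}{4692} \approx 0.0072464 + 0.00087875 i$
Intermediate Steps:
$H{\left(q \right)} = 2 q \left(13 + q\right)$ ($H{\left(q \right)} = \left(13 + q\right) 2 q = 2 q \left(13 + q\right)$)
$L = i \sqrt{17}$ ($L = \sqrt{-17} = i \sqrt{17} \approx 4.1231 i$)
$x = 136 - 4 i \sqrt{17}$ ($x = i \sqrt{17} \left(-4\right) + 2 \left(7 - 3\right) \left(13 + \left(7 - 3\right)\right) = - 4 i \sqrt{17} + 2 \left(7 - 3\right) \left(13 + \left(7 - 3\right)\right) = - 4 i \sqrt{17} + 2 \cdot 4 \left(13 + 4\right) = - 4 i \sqrt{17} + 2 \cdot 4 \cdot 17 = - 4 i \sqrt{17} + 136 = 136 - 4 i \sqrt{17} \approx 136.0 - 16.492 i$)
$\frac{1}{x} = \frac{1}{136 - 4 i \sqrt{17}}$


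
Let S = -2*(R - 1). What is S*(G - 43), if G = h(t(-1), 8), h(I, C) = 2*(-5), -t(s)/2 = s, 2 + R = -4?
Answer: -742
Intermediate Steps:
R = -6 (R = -2 - 4 = -6)
t(s) = -2*s
h(I, C) = -10
G = -10
S = 14 (S = -2*(-6 - 1) = -2*(-7) = 14)
S*(G - 43) = 14*(-10 - 43) = 14*(-53) = -742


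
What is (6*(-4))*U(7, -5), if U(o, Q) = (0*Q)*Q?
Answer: 0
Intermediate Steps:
U(o, Q) = 0 (U(o, Q) = 0*Q = 0)
(6*(-4))*U(7, -5) = (6*(-4))*0 = -24*0 = 0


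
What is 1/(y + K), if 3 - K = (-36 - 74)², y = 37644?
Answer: 1/25547 ≈ 3.9144e-5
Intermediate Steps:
K = -12097 (K = 3 - (-36 - 74)² = 3 - 1*(-110)² = 3 - 1*12100 = 3 - 12100 = -12097)
1/(y + K) = 1/(37644 - 12097) = 1/25547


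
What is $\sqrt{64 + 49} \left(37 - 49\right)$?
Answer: $- 12 \sqrt{113} \approx -127.56$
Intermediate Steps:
$\sqrt{64 + 49} \left(37 - 49\right) = \sqrt{113} \left(-12\right) = - 12 \sqrt{113}$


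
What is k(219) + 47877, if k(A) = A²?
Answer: 95838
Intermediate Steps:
k(219) + 47877 = 219² + 47877 = 47961 + 47877 = 95838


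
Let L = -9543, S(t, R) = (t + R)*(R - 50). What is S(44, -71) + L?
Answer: -6276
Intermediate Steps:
S(t, R) = (-50 + R)*(R + t) (S(t, R) = (R + t)*(-50 + R) = (-50 + R)*(R + t))
S(44, -71) + L = ((-71)**2 - 50*(-71) - 50*44 - 71*44) - 9543 = (5041 + 3550 - 2200 - 3124) - 9543 = 3267 - 9543 = -6276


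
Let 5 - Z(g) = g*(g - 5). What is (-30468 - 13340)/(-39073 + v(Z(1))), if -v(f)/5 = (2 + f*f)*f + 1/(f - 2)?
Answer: 306656/299661 ≈ 1.0233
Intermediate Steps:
Z(g) = 5 - g*(-5 + g) (Z(g) = 5 - g*(g - 5) = 5 - g*(-5 + g))
v(f) = -5/(-2 + f) - 5*f*(2 + f²) (v(f) = -5*((2 + f*f)*f + 1/(f - 2)) = -5*((2 + f²)*f + 1/(-2 + f)) = -5*(f*(2 + f²) + 1/(-2 + f)) = -5*(1/(-2 + f) + f*(2 + f²)) = -5/(-2 + f) - 5*f*(2 + f²))
(-30468 - 13340)/(-39073 + v(Z(1))) = (-30468 - 13340)/(-39073 + 5*(-1 - (5 - 1*1² + 5*1)⁴ - 2*(5 - 1*1² + 5*1)² + 2*(5 - 1*1² + 5*1)³ + 4*(5 - 1*1² + 5*1))/(-2 + (5 - 1*1² + 5*1))) = -43808/(-39073 + 5*(-1 - (5 - 1*1 + 5)⁴ - 2*(5 - 1*1 + 5)² + 2*(5 - 1*1 + 5)³ + 4*(5 - 1*1 + 5))/(-2 + (5 - 1*1 + 5))) = -43808/(-39073 + 5*(-1 - (5 - 1 + 5)⁴ - 2*(5 - 1 + 5)² + 2*(5 - 1 + 5)³ + 4*(5 - 1 + 5))/(-2 + (5 - 1 + 5))) = -43808/(-39073 + 5*(-1 - 1*9⁴ - 2*9² + 2*9³ + 4*9)/(-2 + 9)) = -43808/(-39073 + 5*(-1 - 1*6561 - 2*81 + 2*729 + 36)/7) = -43808/(-39073 + 5*(⅐)*(-1 - 6561 - 162 + 1458 + 36)) = -43808/(-39073 + 5*(⅐)*(-5230)) = -43808/(-39073 - 26150/7) = -43808/(-299661/7) = -43808*(-7/299661) = 306656/299661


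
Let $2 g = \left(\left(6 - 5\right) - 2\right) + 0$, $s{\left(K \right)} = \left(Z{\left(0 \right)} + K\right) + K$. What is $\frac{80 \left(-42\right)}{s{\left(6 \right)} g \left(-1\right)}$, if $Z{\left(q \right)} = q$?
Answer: $-560$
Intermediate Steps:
$s{\left(K \right)} = 2 K$ ($s{\left(K \right)} = \left(0 + K\right) + K = K + K = 2 K$)
$g = - \frac{1}{2}$ ($g = \frac{\left(\left(6 - 5\right) - 2\right) + 0}{2} = \frac{\left(1 - 2\right) + 0}{2} = \frac{-1 + 0}{2} = \frac{1}{2} \left(-1\right) = - \frac{1}{2} \approx -0.5$)
$\frac{80 \left(-42\right)}{s{\left(6 \right)} g \left(-1\right)} = \frac{80 \left(-42\right)}{2 \cdot 6 \left(- \frac{1}{2}\right) \left(-1\right)} = - \frac{3360}{12 \left(- \frac{1}{2}\right) \left(-1\right)} = - \frac{3360}{\left(-6\right) \left(-1\right)} = - \frac{3360}{6} = \left(-3360\right) \frac{1}{6} = -560$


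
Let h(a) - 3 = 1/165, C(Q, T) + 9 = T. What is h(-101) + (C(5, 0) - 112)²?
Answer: 2416261/165 ≈ 14644.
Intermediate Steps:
C(Q, T) = -9 + T
h(a) = 496/165 (h(a) = 3 + 1/165 = 496/165)
h(-101) + (C(5, 0) - 112)² = 496/165 + ((-9 + 0) - 112)² = 496/165 + (-9 - 112)² = 496/165 + (-121)² = 496/165 + 14641 = 2416261/165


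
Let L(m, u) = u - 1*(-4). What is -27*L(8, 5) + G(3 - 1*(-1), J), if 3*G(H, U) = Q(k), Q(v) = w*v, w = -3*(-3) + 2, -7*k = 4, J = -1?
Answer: -5147/21 ≈ -245.10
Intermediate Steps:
k = -4/7 (k = -⅐*4 = -4/7 ≈ -0.57143)
w = 11 (w = 9 + 2 = 11)
L(m, u) = 4 + u (L(m, u) = u + 4 = 4 + u)
Q(v) = 11*v
G(H, U) = -44/21 (G(H, U) = (11*(-4/7))/3 = (⅓)*(-44/7) = -44/21)
-27*L(8, 5) + G(3 - 1*(-1), J) = -27*(4 + 5) - 44/21 = -27*9 - 44/21 = -243 - 44/21 = -5147/21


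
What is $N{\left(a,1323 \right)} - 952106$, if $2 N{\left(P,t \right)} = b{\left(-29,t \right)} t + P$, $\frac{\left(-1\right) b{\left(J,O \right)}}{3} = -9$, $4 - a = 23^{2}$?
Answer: $-934508$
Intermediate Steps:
$a = -525$ ($a = 4 - 23^{2} = 4 - 529 = -525$)
$b{\left(J,O \right)} = 27$ ($b{\left(J,O \right)} = \left(-3\right) \left(-9\right) = 27$)
$N{\left(P,t \right)} = \frac{P}{2} + \frac{27 t}{2}$ ($N{\left(P,t \right)} = \frac{27 t + P}{2} = \frac{P + 27 t}{2} = \frac{P}{2} + \frac{27 t}{2}$)
$N{\left(a,1323 \right)} - 952106 = \left(\frac{1}{2} \left(-525\right) + \frac{27}{2} \cdot 1323\right) - 952106 = \left(- \frac{525}{2} + \frac{35721}{2}\right) - 952106 = 17598 - 952106 = -934508$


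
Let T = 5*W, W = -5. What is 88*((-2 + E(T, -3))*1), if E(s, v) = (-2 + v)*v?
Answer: 1144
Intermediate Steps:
T = -25 (T = 5*(-5) = -25)
E(s, v) = v*(-2 + v)
88*((-2 + E(T, -3))*1) = 88*((-2 - 3*(-2 - 3))*1) = 88*((-2 - 3*(-5))*1) = 88*((-2 + 15)*1) = 88*(13*1) = 88*13 = 1144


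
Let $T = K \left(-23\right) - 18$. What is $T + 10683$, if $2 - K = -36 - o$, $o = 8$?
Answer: $9607$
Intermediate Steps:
$K = 46$ ($K = 2 - \left(-36 - 8\right) = 2 - -44 = 2 + 44 = 46$)
$T = -1076$ ($T = 46 \left(-23\right) - 18 = -1058 - 18 = -1076$)
$T + 10683 = -1076 + 10683 = 9607$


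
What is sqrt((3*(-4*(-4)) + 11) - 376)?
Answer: I*sqrt(317) ≈ 17.805*I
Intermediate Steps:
sqrt((3*(-4*(-4)) + 11) - 376) = sqrt((3*16 + 11) - 376) = sqrt((48 + 11) - 376) = sqrt(59 - 376) = sqrt(-317) = I*sqrt(317)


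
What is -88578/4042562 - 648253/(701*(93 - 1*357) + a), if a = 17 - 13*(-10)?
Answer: 1302111683080/373769218677 ≈ 3.4837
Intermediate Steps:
a = 147 (a = 17 + 130 = 147)
-88578/4042562 - 648253/(701*(93 - 1*357) + a) = -88578/4042562 - 648253/(701*(93 - 1*357) + 147) = -88578*1/4042562 - 648253/(701*(93 - 357) + 147) = -44289/2021281 - 648253/(701*(-264) + 147) = -44289/2021281 - 648253/(-185064 + 147) = -44289/2021281 - 648253/(-184917) = -44289/2021281 - 648253*(-1/184917) = -44289/2021281 + 648253/184917 = 1302111683080/373769218677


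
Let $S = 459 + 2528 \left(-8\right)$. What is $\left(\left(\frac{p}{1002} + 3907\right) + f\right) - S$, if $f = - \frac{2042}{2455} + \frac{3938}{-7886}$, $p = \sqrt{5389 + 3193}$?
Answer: $\frac{229133613179}{9680065} + \frac{\sqrt{8582}}{1002} \approx 23671.0$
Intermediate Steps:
$p = \sqrt{8582} \approx 92.639$
$S = -19765$ ($S = 459 - 20224 = -19765$)
$f = - \frac{12885501}{9680065}$ ($f = \left(-2042\right) \frac{1}{2455} + 3938 \left(- \frac{1}{7886}\right) = - \frac{2042}{2455} - \frac{1969}{3943} = - \frac{12885501}{9680065} \approx -1.3311$)
$\left(\left(\frac{p}{1002} + 3907\right) + f\right) - S = \left(\left(\frac{\sqrt{8582}}{1002} + 3907\right) - \frac{12885501}{9680065}\right) - -19765 = \left(\left(\sqrt{8582} \cdot \frac{1}{1002} + 3907\right) - \frac{12885501}{9680065}\right) + 19765 = \left(\left(\frac{\sqrt{8582}}{1002} + 3907\right) - \frac{12885501}{9680065}\right) + 19765 = \left(\left(3907 + \frac{\sqrt{8582}}{1002}\right) - \frac{12885501}{9680065}\right) + 19765 = \left(\frac{37807128454}{9680065} + \frac{\sqrt{8582}}{1002}\right) + 19765 = \frac{229133613179}{9680065} + \frac{\sqrt{8582}}{1002}$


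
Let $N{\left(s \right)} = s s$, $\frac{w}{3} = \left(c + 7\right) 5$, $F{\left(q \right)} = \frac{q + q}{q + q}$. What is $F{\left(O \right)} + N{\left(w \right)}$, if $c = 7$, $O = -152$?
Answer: $44101$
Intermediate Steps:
$F{\left(q \right)} = 1$ ($F{\left(q \right)} = \frac{2 q}{2 q} = 2 q \frac{1}{2 q} = 1$)
$w = 210$ ($w = 3 \left(7 + 7\right) 5 = 3 \cdot 14 \cdot 5 = 3 \cdot 70 = 210$)
$N{\left(s \right)} = s^{2}$
$F{\left(O \right)} + N{\left(w \right)} = 1 + 210^{2} = 1 + 44100 = 44101$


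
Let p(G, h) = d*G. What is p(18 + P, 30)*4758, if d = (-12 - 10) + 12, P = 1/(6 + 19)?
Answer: -4291716/5 ≈ -8.5834e+5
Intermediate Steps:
P = 1/25 ≈ 0.040000
d = -10 (d = -22 + 12 = -10)
p(G, h) = -10*G
p(18 + P, 30)*4758 = -10*(18 + 1/25)*4758 = -10*451/25*4758 = -902/5*4758 = -4291716/5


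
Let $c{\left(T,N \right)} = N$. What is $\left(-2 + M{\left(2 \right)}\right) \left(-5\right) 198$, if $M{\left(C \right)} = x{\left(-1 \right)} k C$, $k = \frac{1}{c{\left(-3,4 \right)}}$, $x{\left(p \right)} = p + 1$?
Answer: $1980$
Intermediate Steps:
$x{\left(p \right)} = 1 + p$
$k = \frac{1}{4} \approx 0.25$
$M{\left(C \right)} = 0$ ($M{\left(C \right)} = \left(1 - 1\right) \frac{1}{4} C = 0 \cdot \frac{1}{4} C = 0 C = 0$)
$\left(-2 + M{\left(2 \right)}\right) \left(-5\right) 198 = \left(-2 + 0\right) \left(-5\right) 198 = \left(-2\right) \left(-5\right) 198 = 10 \cdot 198 = 1980$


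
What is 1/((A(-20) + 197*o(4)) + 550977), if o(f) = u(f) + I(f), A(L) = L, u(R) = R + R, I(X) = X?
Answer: 1/553321 ≈ 1.8073e-6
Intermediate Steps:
u(R) = 2*R
o(f) = 3*f (o(f) = 2*f + f = 3*f)
1/((A(-20) + 197*o(4)) + 550977) = 1/((-20 + 197*(3*4)) + 550977) = 1/((-20 + 197*12) + 550977) = 1/((-20 + 2364) + 550977) = 1/(2344 + 550977) = 1/553321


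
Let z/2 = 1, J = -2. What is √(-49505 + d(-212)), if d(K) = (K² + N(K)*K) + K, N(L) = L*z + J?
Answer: √85539 ≈ 292.47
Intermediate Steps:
z = 2 (z = 2*1 = 2)
N(L) = -2 + 2*L (N(L) = L*2 - 2 = 2*L - 2 = -2 + 2*L)
d(K) = K + K² + K*(-2 + 2*K) (d(K) = (K² + (-2 + 2*K)*K) + K = (K² + K*(-2 + 2*K)) + K = K + K² + K*(-2 + 2*K))
√(-49505 + d(-212)) = √(-49505 - 212*(-1 + 3*(-212))) = √(-49505 - 212*(-1 - 636)) = √(-49505 - 212*(-637)) = √(-49505 + 135044) = √85539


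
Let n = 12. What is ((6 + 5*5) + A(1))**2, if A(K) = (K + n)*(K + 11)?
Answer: 34969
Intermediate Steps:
A(K) = (11 + K)*(12 + K) (A(K) = (K + 12)*(K + 11) = (12 + K)*(11 + K) = (11 + K)*(12 + K))
((6 + 5*5) + A(1))**2 = ((6 + 5*5) + (132 + 1**2 + 23*1))**2 = ((6 + 25) + (132 + 1 + 23))**2 = (31 + 156)**2 = 187**2 = 34969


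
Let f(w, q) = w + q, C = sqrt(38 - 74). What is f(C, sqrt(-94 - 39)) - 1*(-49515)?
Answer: 49515 + 6*I + I*sqrt(133) ≈ 49515.0 + 17.533*I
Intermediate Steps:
C = 6*I (C = sqrt(-36) = 6*I ≈ 6.0*I)
f(w, q) = q + w
f(C, sqrt(-94 - 39)) - 1*(-49515) = (sqrt(-94 - 39) + 6*I) - 1*(-49515) = (sqrt(-133) + 6*I) + 49515 = (I*sqrt(133) + 6*I) + 49515 = (6*I + I*sqrt(133)) + 49515 = 49515 + 6*I + I*sqrt(133)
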